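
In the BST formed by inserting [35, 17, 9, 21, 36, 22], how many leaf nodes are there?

Tree built from: [35, 17, 9, 21, 36, 22]
Tree (level-order array): [35, 17, 36, 9, 21, None, None, None, None, None, 22]
Rule: A leaf has 0 children.
Per-node child counts:
  node 35: 2 child(ren)
  node 17: 2 child(ren)
  node 9: 0 child(ren)
  node 21: 1 child(ren)
  node 22: 0 child(ren)
  node 36: 0 child(ren)
Matching nodes: [9, 22, 36]
Count of leaf nodes: 3


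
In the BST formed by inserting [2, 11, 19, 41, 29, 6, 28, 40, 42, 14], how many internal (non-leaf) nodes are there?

Tree built from: [2, 11, 19, 41, 29, 6, 28, 40, 42, 14]
Tree (level-order array): [2, None, 11, 6, 19, None, None, 14, 41, None, None, 29, 42, 28, 40]
Rule: An internal node has at least one child.
Per-node child counts:
  node 2: 1 child(ren)
  node 11: 2 child(ren)
  node 6: 0 child(ren)
  node 19: 2 child(ren)
  node 14: 0 child(ren)
  node 41: 2 child(ren)
  node 29: 2 child(ren)
  node 28: 0 child(ren)
  node 40: 0 child(ren)
  node 42: 0 child(ren)
Matching nodes: [2, 11, 19, 41, 29]
Count of internal (non-leaf) nodes: 5


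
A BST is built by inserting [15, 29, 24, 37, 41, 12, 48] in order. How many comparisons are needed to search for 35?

Search path for 35: 15 -> 29 -> 37
Found: False
Comparisons: 3


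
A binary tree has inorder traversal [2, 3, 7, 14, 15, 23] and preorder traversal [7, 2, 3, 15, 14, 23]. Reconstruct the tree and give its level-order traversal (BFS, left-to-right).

Inorder:  [2, 3, 7, 14, 15, 23]
Preorder: [7, 2, 3, 15, 14, 23]
Algorithm: preorder visits root first, so consume preorder in order;
for each root, split the current inorder slice at that value into
left-subtree inorder and right-subtree inorder, then recurse.
Recursive splits:
  root=7; inorder splits into left=[2, 3], right=[14, 15, 23]
  root=2; inorder splits into left=[], right=[3]
  root=3; inorder splits into left=[], right=[]
  root=15; inorder splits into left=[14], right=[23]
  root=14; inorder splits into left=[], right=[]
  root=23; inorder splits into left=[], right=[]
Reconstructed level-order: [7, 2, 15, 3, 14, 23]


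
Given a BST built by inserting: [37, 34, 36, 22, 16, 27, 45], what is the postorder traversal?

Tree insertion order: [37, 34, 36, 22, 16, 27, 45]
Tree (level-order array): [37, 34, 45, 22, 36, None, None, 16, 27]
Postorder traversal: [16, 27, 22, 36, 34, 45, 37]


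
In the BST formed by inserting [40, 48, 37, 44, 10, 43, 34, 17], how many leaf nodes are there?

Tree built from: [40, 48, 37, 44, 10, 43, 34, 17]
Tree (level-order array): [40, 37, 48, 10, None, 44, None, None, 34, 43, None, 17]
Rule: A leaf has 0 children.
Per-node child counts:
  node 40: 2 child(ren)
  node 37: 1 child(ren)
  node 10: 1 child(ren)
  node 34: 1 child(ren)
  node 17: 0 child(ren)
  node 48: 1 child(ren)
  node 44: 1 child(ren)
  node 43: 0 child(ren)
Matching nodes: [17, 43]
Count of leaf nodes: 2


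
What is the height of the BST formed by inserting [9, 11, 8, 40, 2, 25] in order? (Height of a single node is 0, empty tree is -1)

Insertion order: [9, 11, 8, 40, 2, 25]
Tree (level-order array): [9, 8, 11, 2, None, None, 40, None, None, 25]
Compute height bottom-up (empty subtree = -1):
  height(2) = 1 + max(-1, -1) = 0
  height(8) = 1 + max(0, -1) = 1
  height(25) = 1 + max(-1, -1) = 0
  height(40) = 1 + max(0, -1) = 1
  height(11) = 1 + max(-1, 1) = 2
  height(9) = 1 + max(1, 2) = 3
Height = 3


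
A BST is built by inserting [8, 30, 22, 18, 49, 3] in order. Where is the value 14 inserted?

Starting tree (level order): [8, 3, 30, None, None, 22, 49, 18]
Insertion path: 8 -> 30 -> 22 -> 18
Result: insert 14 as left child of 18
Final tree (level order): [8, 3, 30, None, None, 22, 49, 18, None, None, None, 14]


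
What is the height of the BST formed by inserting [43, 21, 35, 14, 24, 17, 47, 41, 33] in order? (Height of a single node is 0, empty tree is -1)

Insertion order: [43, 21, 35, 14, 24, 17, 47, 41, 33]
Tree (level-order array): [43, 21, 47, 14, 35, None, None, None, 17, 24, 41, None, None, None, 33]
Compute height bottom-up (empty subtree = -1):
  height(17) = 1 + max(-1, -1) = 0
  height(14) = 1 + max(-1, 0) = 1
  height(33) = 1 + max(-1, -1) = 0
  height(24) = 1 + max(-1, 0) = 1
  height(41) = 1 + max(-1, -1) = 0
  height(35) = 1 + max(1, 0) = 2
  height(21) = 1 + max(1, 2) = 3
  height(47) = 1 + max(-1, -1) = 0
  height(43) = 1 + max(3, 0) = 4
Height = 4


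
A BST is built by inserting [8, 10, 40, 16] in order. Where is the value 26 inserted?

Starting tree (level order): [8, None, 10, None, 40, 16]
Insertion path: 8 -> 10 -> 40 -> 16
Result: insert 26 as right child of 16
Final tree (level order): [8, None, 10, None, 40, 16, None, None, 26]


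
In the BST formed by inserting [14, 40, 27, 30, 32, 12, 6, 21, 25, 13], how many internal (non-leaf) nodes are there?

Tree built from: [14, 40, 27, 30, 32, 12, 6, 21, 25, 13]
Tree (level-order array): [14, 12, 40, 6, 13, 27, None, None, None, None, None, 21, 30, None, 25, None, 32]
Rule: An internal node has at least one child.
Per-node child counts:
  node 14: 2 child(ren)
  node 12: 2 child(ren)
  node 6: 0 child(ren)
  node 13: 0 child(ren)
  node 40: 1 child(ren)
  node 27: 2 child(ren)
  node 21: 1 child(ren)
  node 25: 0 child(ren)
  node 30: 1 child(ren)
  node 32: 0 child(ren)
Matching nodes: [14, 12, 40, 27, 21, 30]
Count of internal (non-leaf) nodes: 6


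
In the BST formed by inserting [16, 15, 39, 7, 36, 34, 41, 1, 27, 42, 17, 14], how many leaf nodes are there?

Tree built from: [16, 15, 39, 7, 36, 34, 41, 1, 27, 42, 17, 14]
Tree (level-order array): [16, 15, 39, 7, None, 36, 41, 1, 14, 34, None, None, 42, None, None, None, None, 27, None, None, None, 17]
Rule: A leaf has 0 children.
Per-node child counts:
  node 16: 2 child(ren)
  node 15: 1 child(ren)
  node 7: 2 child(ren)
  node 1: 0 child(ren)
  node 14: 0 child(ren)
  node 39: 2 child(ren)
  node 36: 1 child(ren)
  node 34: 1 child(ren)
  node 27: 1 child(ren)
  node 17: 0 child(ren)
  node 41: 1 child(ren)
  node 42: 0 child(ren)
Matching nodes: [1, 14, 17, 42]
Count of leaf nodes: 4


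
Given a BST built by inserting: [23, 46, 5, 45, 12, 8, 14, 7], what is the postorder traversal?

Tree insertion order: [23, 46, 5, 45, 12, 8, 14, 7]
Tree (level-order array): [23, 5, 46, None, 12, 45, None, 8, 14, None, None, 7]
Postorder traversal: [7, 8, 14, 12, 5, 45, 46, 23]


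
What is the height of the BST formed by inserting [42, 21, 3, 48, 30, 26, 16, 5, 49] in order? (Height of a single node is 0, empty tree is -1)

Insertion order: [42, 21, 3, 48, 30, 26, 16, 5, 49]
Tree (level-order array): [42, 21, 48, 3, 30, None, 49, None, 16, 26, None, None, None, 5]
Compute height bottom-up (empty subtree = -1):
  height(5) = 1 + max(-1, -1) = 0
  height(16) = 1 + max(0, -1) = 1
  height(3) = 1 + max(-1, 1) = 2
  height(26) = 1 + max(-1, -1) = 0
  height(30) = 1 + max(0, -1) = 1
  height(21) = 1 + max(2, 1) = 3
  height(49) = 1 + max(-1, -1) = 0
  height(48) = 1 + max(-1, 0) = 1
  height(42) = 1 + max(3, 1) = 4
Height = 4


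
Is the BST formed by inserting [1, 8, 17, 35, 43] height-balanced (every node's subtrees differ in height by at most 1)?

Tree (level-order array): [1, None, 8, None, 17, None, 35, None, 43]
Definition: a tree is height-balanced if, at every node, |h(left) - h(right)| <= 1 (empty subtree has height -1).
Bottom-up per-node check:
  node 43: h_left=-1, h_right=-1, diff=0 [OK], height=0
  node 35: h_left=-1, h_right=0, diff=1 [OK], height=1
  node 17: h_left=-1, h_right=1, diff=2 [FAIL (|-1-1|=2 > 1)], height=2
  node 8: h_left=-1, h_right=2, diff=3 [FAIL (|-1-2|=3 > 1)], height=3
  node 1: h_left=-1, h_right=3, diff=4 [FAIL (|-1-3|=4 > 1)], height=4
Node 17 violates the condition: |-1 - 1| = 2 > 1.
Result: Not balanced


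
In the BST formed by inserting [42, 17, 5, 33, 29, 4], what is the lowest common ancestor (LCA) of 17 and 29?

Tree insertion order: [42, 17, 5, 33, 29, 4]
Tree (level-order array): [42, 17, None, 5, 33, 4, None, 29]
In a BST, the LCA of p=17, q=29 is the first node v on the
root-to-leaf path with p <= v <= q (go left if both < v, right if both > v).
Walk from root:
  at 42: both 17 and 29 < 42, go left
  at 17: 17 <= 17 <= 29, this is the LCA
LCA = 17


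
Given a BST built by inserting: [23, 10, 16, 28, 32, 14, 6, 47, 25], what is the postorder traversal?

Tree insertion order: [23, 10, 16, 28, 32, 14, 6, 47, 25]
Tree (level-order array): [23, 10, 28, 6, 16, 25, 32, None, None, 14, None, None, None, None, 47]
Postorder traversal: [6, 14, 16, 10, 25, 47, 32, 28, 23]


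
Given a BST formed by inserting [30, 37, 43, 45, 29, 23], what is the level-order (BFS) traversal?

Tree insertion order: [30, 37, 43, 45, 29, 23]
Tree (level-order array): [30, 29, 37, 23, None, None, 43, None, None, None, 45]
BFS from the root, enqueuing left then right child of each popped node:
  queue [30] -> pop 30, enqueue [29, 37], visited so far: [30]
  queue [29, 37] -> pop 29, enqueue [23], visited so far: [30, 29]
  queue [37, 23] -> pop 37, enqueue [43], visited so far: [30, 29, 37]
  queue [23, 43] -> pop 23, enqueue [none], visited so far: [30, 29, 37, 23]
  queue [43] -> pop 43, enqueue [45], visited so far: [30, 29, 37, 23, 43]
  queue [45] -> pop 45, enqueue [none], visited so far: [30, 29, 37, 23, 43, 45]
Result: [30, 29, 37, 23, 43, 45]


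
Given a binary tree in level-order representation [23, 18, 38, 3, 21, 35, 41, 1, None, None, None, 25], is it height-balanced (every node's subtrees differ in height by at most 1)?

Tree (level-order array): [23, 18, 38, 3, 21, 35, 41, 1, None, None, None, 25]
Definition: a tree is height-balanced if, at every node, |h(left) - h(right)| <= 1 (empty subtree has height -1).
Bottom-up per-node check:
  node 1: h_left=-1, h_right=-1, diff=0 [OK], height=0
  node 3: h_left=0, h_right=-1, diff=1 [OK], height=1
  node 21: h_left=-1, h_right=-1, diff=0 [OK], height=0
  node 18: h_left=1, h_right=0, diff=1 [OK], height=2
  node 25: h_left=-1, h_right=-1, diff=0 [OK], height=0
  node 35: h_left=0, h_right=-1, diff=1 [OK], height=1
  node 41: h_left=-1, h_right=-1, diff=0 [OK], height=0
  node 38: h_left=1, h_right=0, diff=1 [OK], height=2
  node 23: h_left=2, h_right=2, diff=0 [OK], height=3
All nodes satisfy the balance condition.
Result: Balanced


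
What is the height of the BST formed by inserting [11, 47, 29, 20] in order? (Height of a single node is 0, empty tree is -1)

Insertion order: [11, 47, 29, 20]
Tree (level-order array): [11, None, 47, 29, None, 20]
Compute height bottom-up (empty subtree = -1):
  height(20) = 1 + max(-1, -1) = 0
  height(29) = 1 + max(0, -1) = 1
  height(47) = 1 + max(1, -1) = 2
  height(11) = 1 + max(-1, 2) = 3
Height = 3


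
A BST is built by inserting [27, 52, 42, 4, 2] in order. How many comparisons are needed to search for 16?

Search path for 16: 27 -> 4
Found: False
Comparisons: 2


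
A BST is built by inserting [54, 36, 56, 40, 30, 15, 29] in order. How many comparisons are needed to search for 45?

Search path for 45: 54 -> 36 -> 40
Found: False
Comparisons: 3


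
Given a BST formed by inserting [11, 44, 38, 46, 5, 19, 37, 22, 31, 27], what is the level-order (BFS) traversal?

Tree insertion order: [11, 44, 38, 46, 5, 19, 37, 22, 31, 27]
Tree (level-order array): [11, 5, 44, None, None, 38, 46, 19, None, None, None, None, 37, 22, None, None, 31, 27]
BFS from the root, enqueuing left then right child of each popped node:
  queue [11] -> pop 11, enqueue [5, 44], visited so far: [11]
  queue [5, 44] -> pop 5, enqueue [none], visited so far: [11, 5]
  queue [44] -> pop 44, enqueue [38, 46], visited so far: [11, 5, 44]
  queue [38, 46] -> pop 38, enqueue [19], visited so far: [11, 5, 44, 38]
  queue [46, 19] -> pop 46, enqueue [none], visited so far: [11, 5, 44, 38, 46]
  queue [19] -> pop 19, enqueue [37], visited so far: [11, 5, 44, 38, 46, 19]
  queue [37] -> pop 37, enqueue [22], visited so far: [11, 5, 44, 38, 46, 19, 37]
  queue [22] -> pop 22, enqueue [31], visited so far: [11, 5, 44, 38, 46, 19, 37, 22]
  queue [31] -> pop 31, enqueue [27], visited so far: [11, 5, 44, 38, 46, 19, 37, 22, 31]
  queue [27] -> pop 27, enqueue [none], visited so far: [11, 5, 44, 38, 46, 19, 37, 22, 31, 27]
Result: [11, 5, 44, 38, 46, 19, 37, 22, 31, 27]


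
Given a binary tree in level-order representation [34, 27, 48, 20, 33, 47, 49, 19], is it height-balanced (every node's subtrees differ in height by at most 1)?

Tree (level-order array): [34, 27, 48, 20, 33, 47, 49, 19]
Definition: a tree is height-balanced if, at every node, |h(left) - h(right)| <= 1 (empty subtree has height -1).
Bottom-up per-node check:
  node 19: h_left=-1, h_right=-1, diff=0 [OK], height=0
  node 20: h_left=0, h_right=-1, diff=1 [OK], height=1
  node 33: h_left=-1, h_right=-1, diff=0 [OK], height=0
  node 27: h_left=1, h_right=0, diff=1 [OK], height=2
  node 47: h_left=-1, h_right=-1, diff=0 [OK], height=0
  node 49: h_left=-1, h_right=-1, diff=0 [OK], height=0
  node 48: h_left=0, h_right=0, diff=0 [OK], height=1
  node 34: h_left=2, h_right=1, diff=1 [OK], height=3
All nodes satisfy the balance condition.
Result: Balanced


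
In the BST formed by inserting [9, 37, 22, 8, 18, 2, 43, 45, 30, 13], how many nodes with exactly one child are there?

Tree built from: [9, 37, 22, 8, 18, 2, 43, 45, 30, 13]
Tree (level-order array): [9, 8, 37, 2, None, 22, 43, None, None, 18, 30, None, 45, 13]
Rule: These are nodes with exactly 1 non-null child.
Per-node child counts:
  node 9: 2 child(ren)
  node 8: 1 child(ren)
  node 2: 0 child(ren)
  node 37: 2 child(ren)
  node 22: 2 child(ren)
  node 18: 1 child(ren)
  node 13: 0 child(ren)
  node 30: 0 child(ren)
  node 43: 1 child(ren)
  node 45: 0 child(ren)
Matching nodes: [8, 18, 43]
Count of nodes with exactly one child: 3


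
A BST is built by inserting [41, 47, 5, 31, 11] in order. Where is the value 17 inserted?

Starting tree (level order): [41, 5, 47, None, 31, None, None, 11]
Insertion path: 41 -> 5 -> 31 -> 11
Result: insert 17 as right child of 11
Final tree (level order): [41, 5, 47, None, 31, None, None, 11, None, None, 17]


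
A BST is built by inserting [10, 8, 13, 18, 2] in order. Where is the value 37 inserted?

Starting tree (level order): [10, 8, 13, 2, None, None, 18]
Insertion path: 10 -> 13 -> 18
Result: insert 37 as right child of 18
Final tree (level order): [10, 8, 13, 2, None, None, 18, None, None, None, 37]


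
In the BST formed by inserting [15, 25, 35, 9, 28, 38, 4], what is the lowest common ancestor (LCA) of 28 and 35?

Tree insertion order: [15, 25, 35, 9, 28, 38, 4]
Tree (level-order array): [15, 9, 25, 4, None, None, 35, None, None, 28, 38]
In a BST, the LCA of p=28, q=35 is the first node v on the
root-to-leaf path with p <= v <= q (go left if both < v, right if both > v).
Walk from root:
  at 15: both 28 and 35 > 15, go right
  at 25: both 28 and 35 > 25, go right
  at 35: 28 <= 35 <= 35, this is the LCA
LCA = 35


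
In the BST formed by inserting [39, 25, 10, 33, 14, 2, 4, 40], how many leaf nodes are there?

Tree built from: [39, 25, 10, 33, 14, 2, 4, 40]
Tree (level-order array): [39, 25, 40, 10, 33, None, None, 2, 14, None, None, None, 4]
Rule: A leaf has 0 children.
Per-node child counts:
  node 39: 2 child(ren)
  node 25: 2 child(ren)
  node 10: 2 child(ren)
  node 2: 1 child(ren)
  node 4: 0 child(ren)
  node 14: 0 child(ren)
  node 33: 0 child(ren)
  node 40: 0 child(ren)
Matching nodes: [4, 14, 33, 40]
Count of leaf nodes: 4


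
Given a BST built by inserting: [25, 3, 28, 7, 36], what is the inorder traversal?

Tree insertion order: [25, 3, 28, 7, 36]
Tree (level-order array): [25, 3, 28, None, 7, None, 36]
Inorder traversal: [3, 7, 25, 28, 36]


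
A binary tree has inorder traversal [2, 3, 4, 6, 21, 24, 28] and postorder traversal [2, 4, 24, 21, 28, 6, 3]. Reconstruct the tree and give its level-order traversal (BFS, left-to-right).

Inorder:   [2, 3, 4, 6, 21, 24, 28]
Postorder: [2, 4, 24, 21, 28, 6, 3]
Algorithm: postorder visits root last, so walk postorder right-to-left;
each value is the root of the current inorder slice — split it at that
value, recurse on the right subtree first, then the left.
Recursive splits:
  root=3; inorder splits into left=[2], right=[4, 6, 21, 24, 28]
  root=6; inorder splits into left=[4], right=[21, 24, 28]
  root=28; inorder splits into left=[21, 24], right=[]
  root=21; inorder splits into left=[], right=[24]
  root=24; inorder splits into left=[], right=[]
  root=4; inorder splits into left=[], right=[]
  root=2; inorder splits into left=[], right=[]
Reconstructed level-order: [3, 2, 6, 4, 28, 21, 24]


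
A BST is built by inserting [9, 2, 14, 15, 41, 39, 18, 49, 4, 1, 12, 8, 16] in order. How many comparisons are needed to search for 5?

Search path for 5: 9 -> 2 -> 4 -> 8
Found: False
Comparisons: 4


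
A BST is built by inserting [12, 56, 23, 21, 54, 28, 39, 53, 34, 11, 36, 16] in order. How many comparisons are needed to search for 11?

Search path for 11: 12 -> 11
Found: True
Comparisons: 2


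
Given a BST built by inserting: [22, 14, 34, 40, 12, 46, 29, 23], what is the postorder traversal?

Tree insertion order: [22, 14, 34, 40, 12, 46, 29, 23]
Tree (level-order array): [22, 14, 34, 12, None, 29, 40, None, None, 23, None, None, 46]
Postorder traversal: [12, 14, 23, 29, 46, 40, 34, 22]


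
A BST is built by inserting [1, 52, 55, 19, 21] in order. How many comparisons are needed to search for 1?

Search path for 1: 1
Found: True
Comparisons: 1


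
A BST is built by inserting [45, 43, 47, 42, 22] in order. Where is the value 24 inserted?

Starting tree (level order): [45, 43, 47, 42, None, None, None, 22]
Insertion path: 45 -> 43 -> 42 -> 22
Result: insert 24 as right child of 22
Final tree (level order): [45, 43, 47, 42, None, None, None, 22, None, None, 24]


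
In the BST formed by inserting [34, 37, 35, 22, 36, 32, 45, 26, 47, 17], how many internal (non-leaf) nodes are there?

Tree built from: [34, 37, 35, 22, 36, 32, 45, 26, 47, 17]
Tree (level-order array): [34, 22, 37, 17, 32, 35, 45, None, None, 26, None, None, 36, None, 47]
Rule: An internal node has at least one child.
Per-node child counts:
  node 34: 2 child(ren)
  node 22: 2 child(ren)
  node 17: 0 child(ren)
  node 32: 1 child(ren)
  node 26: 0 child(ren)
  node 37: 2 child(ren)
  node 35: 1 child(ren)
  node 36: 0 child(ren)
  node 45: 1 child(ren)
  node 47: 0 child(ren)
Matching nodes: [34, 22, 32, 37, 35, 45]
Count of internal (non-leaf) nodes: 6


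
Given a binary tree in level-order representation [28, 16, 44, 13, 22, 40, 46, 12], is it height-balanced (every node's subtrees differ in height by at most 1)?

Tree (level-order array): [28, 16, 44, 13, 22, 40, 46, 12]
Definition: a tree is height-balanced if, at every node, |h(left) - h(right)| <= 1 (empty subtree has height -1).
Bottom-up per-node check:
  node 12: h_left=-1, h_right=-1, diff=0 [OK], height=0
  node 13: h_left=0, h_right=-1, diff=1 [OK], height=1
  node 22: h_left=-1, h_right=-1, diff=0 [OK], height=0
  node 16: h_left=1, h_right=0, diff=1 [OK], height=2
  node 40: h_left=-1, h_right=-1, diff=0 [OK], height=0
  node 46: h_left=-1, h_right=-1, diff=0 [OK], height=0
  node 44: h_left=0, h_right=0, diff=0 [OK], height=1
  node 28: h_left=2, h_right=1, diff=1 [OK], height=3
All nodes satisfy the balance condition.
Result: Balanced


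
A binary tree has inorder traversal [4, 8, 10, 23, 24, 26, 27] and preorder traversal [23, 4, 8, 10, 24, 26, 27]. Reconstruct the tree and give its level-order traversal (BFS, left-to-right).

Inorder:  [4, 8, 10, 23, 24, 26, 27]
Preorder: [23, 4, 8, 10, 24, 26, 27]
Algorithm: preorder visits root first, so consume preorder in order;
for each root, split the current inorder slice at that value into
left-subtree inorder and right-subtree inorder, then recurse.
Recursive splits:
  root=23; inorder splits into left=[4, 8, 10], right=[24, 26, 27]
  root=4; inorder splits into left=[], right=[8, 10]
  root=8; inorder splits into left=[], right=[10]
  root=10; inorder splits into left=[], right=[]
  root=24; inorder splits into left=[], right=[26, 27]
  root=26; inorder splits into left=[], right=[27]
  root=27; inorder splits into left=[], right=[]
Reconstructed level-order: [23, 4, 24, 8, 26, 10, 27]


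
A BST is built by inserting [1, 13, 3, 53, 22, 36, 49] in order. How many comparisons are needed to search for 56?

Search path for 56: 1 -> 13 -> 53
Found: False
Comparisons: 3


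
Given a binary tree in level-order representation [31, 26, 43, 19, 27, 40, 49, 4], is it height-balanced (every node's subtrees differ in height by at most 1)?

Tree (level-order array): [31, 26, 43, 19, 27, 40, 49, 4]
Definition: a tree is height-balanced if, at every node, |h(left) - h(right)| <= 1 (empty subtree has height -1).
Bottom-up per-node check:
  node 4: h_left=-1, h_right=-1, diff=0 [OK], height=0
  node 19: h_left=0, h_right=-1, diff=1 [OK], height=1
  node 27: h_left=-1, h_right=-1, diff=0 [OK], height=0
  node 26: h_left=1, h_right=0, diff=1 [OK], height=2
  node 40: h_left=-1, h_right=-1, diff=0 [OK], height=0
  node 49: h_left=-1, h_right=-1, diff=0 [OK], height=0
  node 43: h_left=0, h_right=0, diff=0 [OK], height=1
  node 31: h_left=2, h_right=1, diff=1 [OK], height=3
All nodes satisfy the balance condition.
Result: Balanced


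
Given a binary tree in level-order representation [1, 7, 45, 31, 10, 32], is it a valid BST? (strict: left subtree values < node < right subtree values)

Level-order array: [1, 7, 45, 31, 10, 32]
Validate using subtree bounds (lo, hi): at each node, require lo < value < hi,
then recurse left with hi=value and right with lo=value.
Preorder trace (stopping at first violation):
  at node 1 with bounds (-inf, +inf): OK
  at node 7 with bounds (-inf, 1): VIOLATION
Node 7 violates its bound: not (-inf < 7 < 1).
Result: Not a valid BST


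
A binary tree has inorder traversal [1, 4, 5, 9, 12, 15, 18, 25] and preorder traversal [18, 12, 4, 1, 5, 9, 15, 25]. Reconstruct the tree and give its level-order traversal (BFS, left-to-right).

Inorder:  [1, 4, 5, 9, 12, 15, 18, 25]
Preorder: [18, 12, 4, 1, 5, 9, 15, 25]
Algorithm: preorder visits root first, so consume preorder in order;
for each root, split the current inorder slice at that value into
left-subtree inorder and right-subtree inorder, then recurse.
Recursive splits:
  root=18; inorder splits into left=[1, 4, 5, 9, 12, 15], right=[25]
  root=12; inorder splits into left=[1, 4, 5, 9], right=[15]
  root=4; inorder splits into left=[1], right=[5, 9]
  root=1; inorder splits into left=[], right=[]
  root=5; inorder splits into left=[], right=[9]
  root=9; inorder splits into left=[], right=[]
  root=15; inorder splits into left=[], right=[]
  root=25; inorder splits into left=[], right=[]
Reconstructed level-order: [18, 12, 25, 4, 15, 1, 5, 9]


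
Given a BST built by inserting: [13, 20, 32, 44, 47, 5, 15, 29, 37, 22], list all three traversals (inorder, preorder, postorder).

Tree insertion order: [13, 20, 32, 44, 47, 5, 15, 29, 37, 22]
Tree (level-order array): [13, 5, 20, None, None, 15, 32, None, None, 29, 44, 22, None, 37, 47]
Inorder (L, root, R): [5, 13, 15, 20, 22, 29, 32, 37, 44, 47]
Preorder (root, L, R): [13, 5, 20, 15, 32, 29, 22, 44, 37, 47]
Postorder (L, R, root): [5, 15, 22, 29, 37, 47, 44, 32, 20, 13]


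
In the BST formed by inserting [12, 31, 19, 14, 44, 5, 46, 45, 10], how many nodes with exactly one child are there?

Tree built from: [12, 31, 19, 14, 44, 5, 46, 45, 10]
Tree (level-order array): [12, 5, 31, None, 10, 19, 44, None, None, 14, None, None, 46, None, None, 45]
Rule: These are nodes with exactly 1 non-null child.
Per-node child counts:
  node 12: 2 child(ren)
  node 5: 1 child(ren)
  node 10: 0 child(ren)
  node 31: 2 child(ren)
  node 19: 1 child(ren)
  node 14: 0 child(ren)
  node 44: 1 child(ren)
  node 46: 1 child(ren)
  node 45: 0 child(ren)
Matching nodes: [5, 19, 44, 46]
Count of nodes with exactly one child: 4


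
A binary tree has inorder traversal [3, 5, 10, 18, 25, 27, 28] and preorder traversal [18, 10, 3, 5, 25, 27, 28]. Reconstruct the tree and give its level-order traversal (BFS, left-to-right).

Inorder:  [3, 5, 10, 18, 25, 27, 28]
Preorder: [18, 10, 3, 5, 25, 27, 28]
Algorithm: preorder visits root first, so consume preorder in order;
for each root, split the current inorder slice at that value into
left-subtree inorder and right-subtree inorder, then recurse.
Recursive splits:
  root=18; inorder splits into left=[3, 5, 10], right=[25, 27, 28]
  root=10; inorder splits into left=[3, 5], right=[]
  root=3; inorder splits into left=[], right=[5]
  root=5; inorder splits into left=[], right=[]
  root=25; inorder splits into left=[], right=[27, 28]
  root=27; inorder splits into left=[], right=[28]
  root=28; inorder splits into left=[], right=[]
Reconstructed level-order: [18, 10, 25, 3, 27, 5, 28]


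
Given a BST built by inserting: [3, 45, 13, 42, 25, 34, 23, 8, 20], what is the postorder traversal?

Tree insertion order: [3, 45, 13, 42, 25, 34, 23, 8, 20]
Tree (level-order array): [3, None, 45, 13, None, 8, 42, None, None, 25, None, 23, 34, 20]
Postorder traversal: [8, 20, 23, 34, 25, 42, 13, 45, 3]


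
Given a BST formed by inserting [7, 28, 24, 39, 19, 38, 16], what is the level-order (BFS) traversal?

Tree insertion order: [7, 28, 24, 39, 19, 38, 16]
Tree (level-order array): [7, None, 28, 24, 39, 19, None, 38, None, 16]
BFS from the root, enqueuing left then right child of each popped node:
  queue [7] -> pop 7, enqueue [28], visited so far: [7]
  queue [28] -> pop 28, enqueue [24, 39], visited so far: [7, 28]
  queue [24, 39] -> pop 24, enqueue [19], visited so far: [7, 28, 24]
  queue [39, 19] -> pop 39, enqueue [38], visited so far: [7, 28, 24, 39]
  queue [19, 38] -> pop 19, enqueue [16], visited so far: [7, 28, 24, 39, 19]
  queue [38, 16] -> pop 38, enqueue [none], visited so far: [7, 28, 24, 39, 19, 38]
  queue [16] -> pop 16, enqueue [none], visited so far: [7, 28, 24, 39, 19, 38, 16]
Result: [7, 28, 24, 39, 19, 38, 16]


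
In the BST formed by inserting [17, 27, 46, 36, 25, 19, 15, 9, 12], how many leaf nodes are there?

Tree built from: [17, 27, 46, 36, 25, 19, 15, 9, 12]
Tree (level-order array): [17, 15, 27, 9, None, 25, 46, None, 12, 19, None, 36]
Rule: A leaf has 0 children.
Per-node child counts:
  node 17: 2 child(ren)
  node 15: 1 child(ren)
  node 9: 1 child(ren)
  node 12: 0 child(ren)
  node 27: 2 child(ren)
  node 25: 1 child(ren)
  node 19: 0 child(ren)
  node 46: 1 child(ren)
  node 36: 0 child(ren)
Matching nodes: [12, 19, 36]
Count of leaf nodes: 3


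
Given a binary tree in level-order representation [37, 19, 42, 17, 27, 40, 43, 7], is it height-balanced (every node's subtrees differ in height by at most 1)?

Tree (level-order array): [37, 19, 42, 17, 27, 40, 43, 7]
Definition: a tree is height-balanced if, at every node, |h(left) - h(right)| <= 1 (empty subtree has height -1).
Bottom-up per-node check:
  node 7: h_left=-1, h_right=-1, diff=0 [OK], height=0
  node 17: h_left=0, h_right=-1, diff=1 [OK], height=1
  node 27: h_left=-1, h_right=-1, diff=0 [OK], height=0
  node 19: h_left=1, h_right=0, diff=1 [OK], height=2
  node 40: h_left=-1, h_right=-1, diff=0 [OK], height=0
  node 43: h_left=-1, h_right=-1, diff=0 [OK], height=0
  node 42: h_left=0, h_right=0, diff=0 [OK], height=1
  node 37: h_left=2, h_right=1, diff=1 [OK], height=3
All nodes satisfy the balance condition.
Result: Balanced


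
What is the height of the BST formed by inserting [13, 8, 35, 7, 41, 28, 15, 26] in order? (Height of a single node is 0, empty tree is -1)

Insertion order: [13, 8, 35, 7, 41, 28, 15, 26]
Tree (level-order array): [13, 8, 35, 7, None, 28, 41, None, None, 15, None, None, None, None, 26]
Compute height bottom-up (empty subtree = -1):
  height(7) = 1 + max(-1, -1) = 0
  height(8) = 1 + max(0, -1) = 1
  height(26) = 1 + max(-1, -1) = 0
  height(15) = 1 + max(-1, 0) = 1
  height(28) = 1 + max(1, -1) = 2
  height(41) = 1 + max(-1, -1) = 0
  height(35) = 1 + max(2, 0) = 3
  height(13) = 1 + max(1, 3) = 4
Height = 4


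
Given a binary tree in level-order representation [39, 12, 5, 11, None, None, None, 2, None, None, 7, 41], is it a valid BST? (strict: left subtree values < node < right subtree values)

Level-order array: [39, 12, 5, 11, None, None, None, 2, None, None, 7, 41]
Validate using subtree bounds (lo, hi): at each node, require lo < value < hi,
then recurse left with hi=value and right with lo=value.
Preorder trace (stopping at first violation):
  at node 39 with bounds (-inf, +inf): OK
  at node 12 with bounds (-inf, 39): OK
  at node 11 with bounds (-inf, 12): OK
  at node 2 with bounds (-inf, 11): OK
  at node 7 with bounds (2, 11): OK
  at node 41 with bounds (2, 7): VIOLATION
Node 41 violates its bound: not (2 < 41 < 7).
Result: Not a valid BST


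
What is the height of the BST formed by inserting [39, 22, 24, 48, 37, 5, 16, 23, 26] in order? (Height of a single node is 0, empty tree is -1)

Insertion order: [39, 22, 24, 48, 37, 5, 16, 23, 26]
Tree (level-order array): [39, 22, 48, 5, 24, None, None, None, 16, 23, 37, None, None, None, None, 26]
Compute height bottom-up (empty subtree = -1):
  height(16) = 1 + max(-1, -1) = 0
  height(5) = 1 + max(-1, 0) = 1
  height(23) = 1 + max(-1, -1) = 0
  height(26) = 1 + max(-1, -1) = 0
  height(37) = 1 + max(0, -1) = 1
  height(24) = 1 + max(0, 1) = 2
  height(22) = 1 + max(1, 2) = 3
  height(48) = 1 + max(-1, -1) = 0
  height(39) = 1 + max(3, 0) = 4
Height = 4


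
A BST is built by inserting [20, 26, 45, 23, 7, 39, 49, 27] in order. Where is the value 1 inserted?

Starting tree (level order): [20, 7, 26, None, None, 23, 45, None, None, 39, 49, 27]
Insertion path: 20 -> 7
Result: insert 1 as left child of 7
Final tree (level order): [20, 7, 26, 1, None, 23, 45, None, None, None, None, 39, 49, 27]


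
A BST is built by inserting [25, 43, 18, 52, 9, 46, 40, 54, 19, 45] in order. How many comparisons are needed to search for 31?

Search path for 31: 25 -> 43 -> 40
Found: False
Comparisons: 3


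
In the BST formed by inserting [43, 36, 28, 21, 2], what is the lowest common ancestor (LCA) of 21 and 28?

Tree insertion order: [43, 36, 28, 21, 2]
Tree (level-order array): [43, 36, None, 28, None, 21, None, 2]
In a BST, the LCA of p=21, q=28 is the first node v on the
root-to-leaf path with p <= v <= q (go left if both < v, right if both > v).
Walk from root:
  at 43: both 21 and 28 < 43, go left
  at 36: both 21 and 28 < 36, go left
  at 28: 21 <= 28 <= 28, this is the LCA
LCA = 28


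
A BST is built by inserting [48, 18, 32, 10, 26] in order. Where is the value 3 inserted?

Starting tree (level order): [48, 18, None, 10, 32, None, None, 26]
Insertion path: 48 -> 18 -> 10
Result: insert 3 as left child of 10
Final tree (level order): [48, 18, None, 10, 32, 3, None, 26]


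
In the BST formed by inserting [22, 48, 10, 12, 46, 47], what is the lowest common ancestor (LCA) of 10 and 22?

Tree insertion order: [22, 48, 10, 12, 46, 47]
Tree (level-order array): [22, 10, 48, None, 12, 46, None, None, None, None, 47]
In a BST, the LCA of p=10, q=22 is the first node v on the
root-to-leaf path with p <= v <= q (go left if both < v, right if both > v).
Walk from root:
  at 22: 10 <= 22 <= 22, this is the LCA
LCA = 22


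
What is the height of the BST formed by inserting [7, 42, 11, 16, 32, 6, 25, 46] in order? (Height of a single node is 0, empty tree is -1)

Insertion order: [7, 42, 11, 16, 32, 6, 25, 46]
Tree (level-order array): [7, 6, 42, None, None, 11, 46, None, 16, None, None, None, 32, 25]
Compute height bottom-up (empty subtree = -1):
  height(6) = 1 + max(-1, -1) = 0
  height(25) = 1 + max(-1, -1) = 0
  height(32) = 1 + max(0, -1) = 1
  height(16) = 1 + max(-1, 1) = 2
  height(11) = 1 + max(-1, 2) = 3
  height(46) = 1 + max(-1, -1) = 0
  height(42) = 1 + max(3, 0) = 4
  height(7) = 1 + max(0, 4) = 5
Height = 5


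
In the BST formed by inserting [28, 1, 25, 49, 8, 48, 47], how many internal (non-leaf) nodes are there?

Tree built from: [28, 1, 25, 49, 8, 48, 47]
Tree (level-order array): [28, 1, 49, None, 25, 48, None, 8, None, 47]
Rule: An internal node has at least one child.
Per-node child counts:
  node 28: 2 child(ren)
  node 1: 1 child(ren)
  node 25: 1 child(ren)
  node 8: 0 child(ren)
  node 49: 1 child(ren)
  node 48: 1 child(ren)
  node 47: 0 child(ren)
Matching nodes: [28, 1, 25, 49, 48]
Count of internal (non-leaf) nodes: 5


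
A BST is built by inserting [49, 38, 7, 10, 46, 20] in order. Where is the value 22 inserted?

Starting tree (level order): [49, 38, None, 7, 46, None, 10, None, None, None, 20]
Insertion path: 49 -> 38 -> 7 -> 10 -> 20
Result: insert 22 as right child of 20
Final tree (level order): [49, 38, None, 7, 46, None, 10, None, None, None, 20, None, 22]


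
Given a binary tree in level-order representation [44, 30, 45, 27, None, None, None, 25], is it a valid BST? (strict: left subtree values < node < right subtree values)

Level-order array: [44, 30, 45, 27, None, None, None, 25]
Validate using subtree bounds (lo, hi): at each node, require lo < value < hi,
then recurse left with hi=value and right with lo=value.
Preorder trace (stopping at first violation):
  at node 44 with bounds (-inf, +inf): OK
  at node 30 with bounds (-inf, 44): OK
  at node 27 with bounds (-inf, 30): OK
  at node 25 with bounds (-inf, 27): OK
  at node 45 with bounds (44, +inf): OK
No violation found at any node.
Result: Valid BST


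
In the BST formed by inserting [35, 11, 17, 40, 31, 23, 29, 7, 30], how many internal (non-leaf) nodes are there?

Tree built from: [35, 11, 17, 40, 31, 23, 29, 7, 30]
Tree (level-order array): [35, 11, 40, 7, 17, None, None, None, None, None, 31, 23, None, None, 29, None, 30]
Rule: An internal node has at least one child.
Per-node child counts:
  node 35: 2 child(ren)
  node 11: 2 child(ren)
  node 7: 0 child(ren)
  node 17: 1 child(ren)
  node 31: 1 child(ren)
  node 23: 1 child(ren)
  node 29: 1 child(ren)
  node 30: 0 child(ren)
  node 40: 0 child(ren)
Matching nodes: [35, 11, 17, 31, 23, 29]
Count of internal (non-leaf) nodes: 6


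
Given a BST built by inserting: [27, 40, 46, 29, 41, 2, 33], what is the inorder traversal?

Tree insertion order: [27, 40, 46, 29, 41, 2, 33]
Tree (level-order array): [27, 2, 40, None, None, 29, 46, None, 33, 41]
Inorder traversal: [2, 27, 29, 33, 40, 41, 46]


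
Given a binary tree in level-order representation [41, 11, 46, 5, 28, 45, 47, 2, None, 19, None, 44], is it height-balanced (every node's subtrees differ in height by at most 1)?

Tree (level-order array): [41, 11, 46, 5, 28, 45, 47, 2, None, 19, None, 44]
Definition: a tree is height-balanced if, at every node, |h(left) - h(right)| <= 1 (empty subtree has height -1).
Bottom-up per-node check:
  node 2: h_left=-1, h_right=-1, diff=0 [OK], height=0
  node 5: h_left=0, h_right=-1, diff=1 [OK], height=1
  node 19: h_left=-1, h_right=-1, diff=0 [OK], height=0
  node 28: h_left=0, h_right=-1, diff=1 [OK], height=1
  node 11: h_left=1, h_right=1, diff=0 [OK], height=2
  node 44: h_left=-1, h_right=-1, diff=0 [OK], height=0
  node 45: h_left=0, h_right=-1, diff=1 [OK], height=1
  node 47: h_left=-1, h_right=-1, diff=0 [OK], height=0
  node 46: h_left=1, h_right=0, diff=1 [OK], height=2
  node 41: h_left=2, h_right=2, diff=0 [OK], height=3
All nodes satisfy the balance condition.
Result: Balanced


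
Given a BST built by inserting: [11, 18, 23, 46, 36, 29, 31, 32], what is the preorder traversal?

Tree insertion order: [11, 18, 23, 46, 36, 29, 31, 32]
Tree (level-order array): [11, None, 18, None, 23, None, 46, 36, None, 29, None, None, 31, None, 32]
Preorder traversal: [11, 18, 23, 46, 36, 29, 31, 32]


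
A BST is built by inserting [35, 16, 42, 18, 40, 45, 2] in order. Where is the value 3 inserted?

Starting tree (level order): [35, 16, 42, 2, 18, 40, 45]
Insertion path: 35 -> 16 -> 2
Result: insert 3 as right child of 2
Final tree (level order): [35, 16, 42, 2, 18, 40, 45, None, 3]


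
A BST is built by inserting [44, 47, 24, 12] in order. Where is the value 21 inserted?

Starting tree (level order): [44, 24, 47, 12]
Insertion path: 44 -> 24 -> 12
Result: insert 21 as right child of 12
Final tree (level order): [44, 24, 47, 12, None, None, None, None, 21]


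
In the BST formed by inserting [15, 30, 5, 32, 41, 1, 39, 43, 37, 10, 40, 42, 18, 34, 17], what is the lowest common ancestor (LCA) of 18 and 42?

Tree insertion order: [15, 30, 5, 32, 41, 1, 39, 43, 37, 10, 40, 42, 18, 34, 17]
Tree (level-order array): [15, 5, 30, 1, 10, 18, 32, None, None, None, None, 17, None, None, 41, None, None, 39, 43, 37, 40, 42, None, 34]
In a BST, the LCA of p=18, q=42 is the first node v on the
root-to-leaf path with p <= v <= q (go left if both < v, right if both > v).
Walk from root:
  at 15: both 18 and 42 > 15, go right
  at 30: 18 <= 30 <= 42, this is the LCA
LCA = 30


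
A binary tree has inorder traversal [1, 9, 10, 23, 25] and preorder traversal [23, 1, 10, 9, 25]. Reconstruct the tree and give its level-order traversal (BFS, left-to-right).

Inorder:  [1, 9, 10, 23, 25]
Preorder: [23, 1, 10, 9, 25]
Algorithm: preorder visits root first, so consume preorder in order;
for each root, split the current inorder slice at that value into
left-subtree inorder and right-subtree inorder, then recurse.
Recursive splits:
  root=23; inorder splits into left=[1, 9, 10], right=[25]
  root=1; inorder splits into left=[], right=[9, 10]
  root=10; inorder splits into left=[9], right=[]
  root=9; inorder splits into left=[], right=[]
  root=25; inorder splits into left=[], right=[]
Reconstructed level-order: [23, 1, 25, 10, 9]


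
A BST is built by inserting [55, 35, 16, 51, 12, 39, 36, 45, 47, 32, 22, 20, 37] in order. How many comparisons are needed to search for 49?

Search path for 49: 55 -> 35 -> 51 -> 39 -> 45 -> 47
Found: False
Comparisons: 6


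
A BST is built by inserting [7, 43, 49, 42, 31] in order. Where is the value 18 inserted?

Starting tree (level order): [7, None, 43, 42, 49, 31]
Insertion path: 7 -> 43 -> 42 -> 31
Result: insert 18 as left child of 31
Final tree (level order): [7, None, 43, 42, 49, 31, None, None, None, 18]


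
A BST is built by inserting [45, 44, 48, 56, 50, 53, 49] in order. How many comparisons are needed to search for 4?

Search path for 4: 45 -> 44
Found: False
Comparisons: 2


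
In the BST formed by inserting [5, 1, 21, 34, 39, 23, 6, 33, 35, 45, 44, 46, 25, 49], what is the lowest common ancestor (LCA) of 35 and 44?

Tree insertion order: [5, 1, 21, 34, 39, 23, 6, 33, 35, 45, 44, 46, 25, 49]
Tree (level-order array): [5, 1, 21, None, None, 6, 34, None, None, 23, 39, None, 33, 35, 45, 25, None, None, None, 44, 46, None, None, None, None, None, 49]
In a BST, the LCA of p=35, q=44 is the first node v on the
root-to-leaf path with p <= v <= q (go left if both < v, right if both > v).
Walk from root:
  at 5: both 35 and 44 > 5, go right
  at 21: both 35 and 44 > 21, go right
  at 34: both 35 and 44 > 34, go right
  at 39: 35 <= 39 <= 44, this is the LCA
LCA = 39


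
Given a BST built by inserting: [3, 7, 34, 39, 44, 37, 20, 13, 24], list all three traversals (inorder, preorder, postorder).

Tree insertion order: [3, 7, 34, 39, 44, 37, 20, 13, 24]
Tree (level-order array): [3, None, 7, None, 34, 20, 39, 13, 24, 37, 44]
Inorder (L, root, R): [3, 7, 13, 20, 24, 34, 37, 39, 44]
Preorder (root, L, R): [3, 7, 34, 20, 13, 24, 39, 37, 44]
Postorder (L, R, root): [13, 24, 20, 37, 44, 39, 34, 7, 3]


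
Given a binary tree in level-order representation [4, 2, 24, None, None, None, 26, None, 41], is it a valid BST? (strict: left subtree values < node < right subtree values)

Level-order array: [4, 2, 24, None, None, None, 26, None, 41]
Validate using subtree bounds (lo, hi): at each node, require lo < value < hi,
then recurse left with hi=value and right with lo=value.
Preorder trace (stopping at first violation):
  at node 4 with bounds (-inf, +inf): OK
  at node 2 with bounds (-inf, 4): OK
  at node 24 with bounds (4, +inf): OK
  at node 26 with bounds (24, +inf): OK
  at node 41 with bounds (26, +inf): OK
No violation found at any node.
Result: Valid BST
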